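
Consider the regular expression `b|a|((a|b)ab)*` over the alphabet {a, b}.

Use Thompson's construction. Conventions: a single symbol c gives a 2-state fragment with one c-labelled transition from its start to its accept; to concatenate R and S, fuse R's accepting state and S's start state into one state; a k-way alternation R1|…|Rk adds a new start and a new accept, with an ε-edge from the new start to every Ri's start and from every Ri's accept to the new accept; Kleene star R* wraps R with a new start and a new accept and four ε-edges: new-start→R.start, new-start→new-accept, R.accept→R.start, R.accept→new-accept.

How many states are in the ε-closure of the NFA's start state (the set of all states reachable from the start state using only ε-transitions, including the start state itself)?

Let C(F) = |ε-closure(F.start)| within fragment F, and note whether F accepts ε. Symbol fragments have C = 1 and do not accept ε. Then:
  a|b → new start ε-reaches every alternative's start; none of them accept ε, so the new accept is not reached: C = 1 + 1 + 1 = 3
  (a|b)ab → C equals the left operand's closure size = 3 (its accept is not ε-reachable, so the closure stops there)
  ((a|b)ab)* → the star's fresh start ε-reaches both the body's start and the fresh accept: C = 2 + 3 = 5
  b|a|((a|b)ab)* → C = 1 (new start) + (1 + 1 + 5) + 1 (new accept, since some branch ε-reaches its own accept) = 9

9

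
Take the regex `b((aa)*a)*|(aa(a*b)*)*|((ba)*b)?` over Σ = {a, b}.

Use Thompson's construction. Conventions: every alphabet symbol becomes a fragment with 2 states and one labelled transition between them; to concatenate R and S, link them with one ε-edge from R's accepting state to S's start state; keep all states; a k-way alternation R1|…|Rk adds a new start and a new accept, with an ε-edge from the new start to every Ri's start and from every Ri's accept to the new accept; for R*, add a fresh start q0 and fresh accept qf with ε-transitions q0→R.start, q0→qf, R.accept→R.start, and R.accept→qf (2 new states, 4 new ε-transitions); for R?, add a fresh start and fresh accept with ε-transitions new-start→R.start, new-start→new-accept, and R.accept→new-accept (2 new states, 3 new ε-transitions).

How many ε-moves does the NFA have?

41

Bottom-up over the parse tree:
Each of the 11 symbol leaves contributes 0 ε-transitions.
  aa — 1 ε-transition
  (aa)* — 5 ε-transitions
  (aa)*a — 6 ε-transitions
  ((aa)*a)* — 10 ε-transitions
  b((aa)*a)* — 11 ε-transitions
  a* — 4 ε-transitions
  a*b — 5 ε-transitions
  (a*b)* — 9 ε-transitions
  aa(a*b)* — 11 ε-transitions
  (aa(a*b)*)* — 15 ε-transitions
  ba — 1 ε-transition
  (ba)* — 5 ε-transitions
  (ba)*b — 6 ε-transitions
  ((ba)*b)? — 9 ε-transitions
  b((aa)*a)*|(aa(a*b)*)*|((ba)*b)? — 41 ε-transitions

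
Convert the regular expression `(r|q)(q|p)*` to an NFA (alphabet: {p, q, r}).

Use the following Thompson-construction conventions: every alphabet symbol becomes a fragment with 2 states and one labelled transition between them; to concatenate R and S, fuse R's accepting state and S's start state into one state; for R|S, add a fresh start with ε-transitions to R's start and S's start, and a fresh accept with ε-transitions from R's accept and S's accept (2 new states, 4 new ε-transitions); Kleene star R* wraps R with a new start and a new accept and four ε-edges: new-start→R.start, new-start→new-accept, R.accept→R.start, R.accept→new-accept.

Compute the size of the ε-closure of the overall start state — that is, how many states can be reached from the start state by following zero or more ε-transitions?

3

Let C(F) = |ε-closure(F.start)| within fragment F, and note whether F accepts ε. Symbol fragments have C = 1 and do not accept ε. Then:
  r|q : new start ε-reaches every alternative's start; none of them accept ε, so the new accept is not reached: C = 1 + 1 + 1 = 3
  q|p : new start ε-reaches every alternative's start; none of them accept ε, so the new accept is not reached: C = 1 + 1 + 1 = 3
  (q|p)* : C = 1 (new start) + 3 (body) + 1 (new accept) = 5
  (r|q)(q|p)* : C equals the left operand's closure size = 3 (its accept is not ε-reachable, so the closure stops there)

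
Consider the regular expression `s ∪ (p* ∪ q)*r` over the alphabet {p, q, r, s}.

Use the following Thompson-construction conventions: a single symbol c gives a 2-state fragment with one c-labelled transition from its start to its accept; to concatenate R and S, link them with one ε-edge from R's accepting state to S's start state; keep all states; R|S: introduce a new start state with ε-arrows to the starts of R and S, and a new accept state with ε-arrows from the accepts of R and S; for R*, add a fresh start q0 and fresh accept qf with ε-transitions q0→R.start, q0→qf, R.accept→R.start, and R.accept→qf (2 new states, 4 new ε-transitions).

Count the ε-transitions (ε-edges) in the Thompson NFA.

17

Bottom-up over the parse tree:
Each of the 4 symbol leaves contributes 0 ε-transitions.
  p* → 4 ε-transitions
  p* ∪ q → 8 ε-transitions
  (p* ∪ q)* → 12 ε-transitions
  (p* ∪ q)*r → 13 ε-transitions
  s ∪ (p* ∪ q)*r → 17 ε-transitions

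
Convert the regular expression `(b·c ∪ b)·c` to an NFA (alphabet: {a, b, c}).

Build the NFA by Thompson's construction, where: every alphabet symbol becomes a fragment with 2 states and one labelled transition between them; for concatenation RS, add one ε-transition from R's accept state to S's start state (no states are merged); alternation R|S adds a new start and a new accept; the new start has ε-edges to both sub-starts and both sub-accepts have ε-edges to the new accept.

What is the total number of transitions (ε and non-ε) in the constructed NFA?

Recursing over subexpressions:
Each of the 4 symbol leaves contributes 1 transition (1 symbol, 0 ε).
  b·c : 3 transitions (2 symbol, 1 ε)
  b·c ∪ b : 8 transitions (3 symbol, 5 ε)
  (b·c ∪ b)·c : 10 transitions (4 symbol, 6 ε)

10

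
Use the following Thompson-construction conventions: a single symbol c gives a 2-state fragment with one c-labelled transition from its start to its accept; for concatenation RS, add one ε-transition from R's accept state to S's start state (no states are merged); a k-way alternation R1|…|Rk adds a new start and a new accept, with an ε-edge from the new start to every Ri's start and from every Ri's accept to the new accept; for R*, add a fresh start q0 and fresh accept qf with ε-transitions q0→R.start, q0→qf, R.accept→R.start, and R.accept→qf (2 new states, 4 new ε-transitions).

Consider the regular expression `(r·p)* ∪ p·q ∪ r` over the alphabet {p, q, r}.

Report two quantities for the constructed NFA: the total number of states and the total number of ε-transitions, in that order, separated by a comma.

14, 12

Building bottom-up:
Each of the 5 symbol leaves contributes 2 states and 0 ε-transitions.
  r·p = 4 states, 1 ε-transition
  (r·p)* = 6 states, 5 ε-transitions
  p·q = 4 states, 1 ε-transition
  (r·p)* ∪ p·q ∪ r = 14 states, 12 ε-transitions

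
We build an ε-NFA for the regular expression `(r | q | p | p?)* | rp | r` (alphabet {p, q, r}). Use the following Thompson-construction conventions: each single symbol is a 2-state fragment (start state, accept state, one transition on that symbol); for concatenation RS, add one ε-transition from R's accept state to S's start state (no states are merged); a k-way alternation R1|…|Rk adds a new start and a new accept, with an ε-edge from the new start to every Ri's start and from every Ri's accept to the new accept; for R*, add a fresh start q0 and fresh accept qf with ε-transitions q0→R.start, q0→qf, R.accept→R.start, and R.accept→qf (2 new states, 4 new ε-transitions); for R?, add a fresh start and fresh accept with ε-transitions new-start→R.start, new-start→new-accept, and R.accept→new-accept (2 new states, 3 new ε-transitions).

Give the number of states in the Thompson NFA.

22

By structural recursion:
Each of the 7 symbol leaves contributes a 2-state fragment.
  p? : 4 states
  r | q | p | p? : 12 states
  (r | q | p | p?)* : 14 states
  rp : 4 states
  (r | q | p | p?)* | rp | r : 22 states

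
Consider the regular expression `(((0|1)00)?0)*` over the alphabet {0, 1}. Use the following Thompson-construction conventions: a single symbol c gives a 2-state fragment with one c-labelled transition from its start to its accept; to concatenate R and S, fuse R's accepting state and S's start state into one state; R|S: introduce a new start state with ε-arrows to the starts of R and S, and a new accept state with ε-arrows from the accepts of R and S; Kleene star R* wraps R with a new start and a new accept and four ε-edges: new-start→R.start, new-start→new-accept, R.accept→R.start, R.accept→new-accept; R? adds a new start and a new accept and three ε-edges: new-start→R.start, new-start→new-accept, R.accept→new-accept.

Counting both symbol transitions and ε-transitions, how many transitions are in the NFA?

16

Per subexpression:
Each of the 5 symbol leaves contributes 1 transition (1 symbol, 0 ε).
  0|1 — 6 transitions (2 symbol, 4 ε)
  (0|1)00 — 8 transitions (4 symbol, 4 ε)
  ((0|1)00)? — 11 transitions (4 symbol, 7 ε)
  ((0|1)00)?0 — 12 transitions (5 symbol, 7 ε)
  (((0|1)00)?0)* — 16 transitions (5 symbol, 11 ε)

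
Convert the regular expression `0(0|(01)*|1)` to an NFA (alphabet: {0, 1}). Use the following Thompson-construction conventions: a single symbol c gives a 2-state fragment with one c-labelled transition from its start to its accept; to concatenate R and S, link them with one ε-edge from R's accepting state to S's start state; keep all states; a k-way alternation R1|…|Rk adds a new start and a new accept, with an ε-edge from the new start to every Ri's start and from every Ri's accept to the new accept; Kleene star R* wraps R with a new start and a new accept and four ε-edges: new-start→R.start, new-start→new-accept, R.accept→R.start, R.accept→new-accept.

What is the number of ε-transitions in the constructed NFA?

Bottom-up over the parse tree:
Each of the 5 symbol leaves contributes 0 ε-transitions.
  01 = 1 ε-transition
  (01)* = 5 ε-transitions
  0|(01)*|1 = 11 ε-transitions
  0(0|(01)*|1) = 12 ε-transitions

12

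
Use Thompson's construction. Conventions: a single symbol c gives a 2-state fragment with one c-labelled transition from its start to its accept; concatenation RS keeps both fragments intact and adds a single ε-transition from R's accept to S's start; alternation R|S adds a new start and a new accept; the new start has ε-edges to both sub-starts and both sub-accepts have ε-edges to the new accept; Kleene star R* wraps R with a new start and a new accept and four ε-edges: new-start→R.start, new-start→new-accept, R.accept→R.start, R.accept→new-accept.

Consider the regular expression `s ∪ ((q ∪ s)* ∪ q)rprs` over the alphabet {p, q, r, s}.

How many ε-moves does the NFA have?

20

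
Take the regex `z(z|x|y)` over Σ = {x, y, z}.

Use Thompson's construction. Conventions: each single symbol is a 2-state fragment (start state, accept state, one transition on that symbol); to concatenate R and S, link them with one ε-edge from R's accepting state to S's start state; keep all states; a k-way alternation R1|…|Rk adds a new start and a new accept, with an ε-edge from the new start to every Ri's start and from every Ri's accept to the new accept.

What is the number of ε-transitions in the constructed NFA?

7

Per subexpression:
Each of the 4 symbol leaves contributes 0 ε-transitions.
  z|x|y → 6 ε-transitions
  z(z|x|y) → 7 ε-transitions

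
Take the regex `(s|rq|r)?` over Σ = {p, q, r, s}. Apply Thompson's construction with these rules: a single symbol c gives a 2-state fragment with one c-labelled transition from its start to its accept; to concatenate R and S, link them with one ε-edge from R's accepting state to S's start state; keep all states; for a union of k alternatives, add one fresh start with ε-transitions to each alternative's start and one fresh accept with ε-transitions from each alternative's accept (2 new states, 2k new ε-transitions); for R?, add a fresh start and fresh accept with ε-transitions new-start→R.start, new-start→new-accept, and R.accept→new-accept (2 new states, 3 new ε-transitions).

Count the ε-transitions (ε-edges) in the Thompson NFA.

10

By structural recursion:
Each of the 4 symbol leaves contributes 0 ε-transitions.
  rq — 1 ε-transition
  s|rq|r — 7 ε-transitions
  (s|rq|r)? — 10 ε-transitions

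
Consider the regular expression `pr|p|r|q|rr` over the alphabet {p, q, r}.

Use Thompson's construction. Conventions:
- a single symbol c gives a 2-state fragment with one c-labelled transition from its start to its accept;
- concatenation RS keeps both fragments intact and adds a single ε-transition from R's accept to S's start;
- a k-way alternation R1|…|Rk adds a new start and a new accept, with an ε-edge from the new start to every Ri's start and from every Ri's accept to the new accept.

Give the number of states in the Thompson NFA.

By structural recursion:
Each of the 7 symbol leaves contributes a 2-state fragment.
  pr — 4 states
  rr — 4 states
  pr|p|r|q|rr — 16 states

16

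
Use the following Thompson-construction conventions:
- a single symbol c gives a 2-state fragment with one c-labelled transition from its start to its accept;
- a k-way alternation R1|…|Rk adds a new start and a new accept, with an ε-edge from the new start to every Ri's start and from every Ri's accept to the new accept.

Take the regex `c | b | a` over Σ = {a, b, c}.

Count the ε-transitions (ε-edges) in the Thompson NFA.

6

Recursing over subexpressions:
Each of the 3 symbol leaves contributes 0 ε-transitions.
  c | b | a → 6 ε-transitions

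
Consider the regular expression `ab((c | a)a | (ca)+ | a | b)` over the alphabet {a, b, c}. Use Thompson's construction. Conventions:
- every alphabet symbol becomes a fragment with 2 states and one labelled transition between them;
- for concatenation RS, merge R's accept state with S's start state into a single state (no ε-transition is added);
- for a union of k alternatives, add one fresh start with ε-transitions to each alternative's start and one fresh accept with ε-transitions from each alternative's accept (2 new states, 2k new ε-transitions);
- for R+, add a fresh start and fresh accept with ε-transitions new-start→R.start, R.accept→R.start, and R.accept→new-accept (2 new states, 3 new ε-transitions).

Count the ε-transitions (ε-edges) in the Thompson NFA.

Per subexpression:
Each of the 9 symbol leaves contributes 0 ε-transitions.
  c | a — 4 ε-transitions
  (c | a)a — 4 ε-transitions
  ca — 0 ε-transitions
  (ca)+ — 3 ε-transitions
  (c | a)a | (ca)+ | a | b — 15 ε-transitions
  ab((c | a)a | (ca)+ | a | b) — 15 ε-transitions

15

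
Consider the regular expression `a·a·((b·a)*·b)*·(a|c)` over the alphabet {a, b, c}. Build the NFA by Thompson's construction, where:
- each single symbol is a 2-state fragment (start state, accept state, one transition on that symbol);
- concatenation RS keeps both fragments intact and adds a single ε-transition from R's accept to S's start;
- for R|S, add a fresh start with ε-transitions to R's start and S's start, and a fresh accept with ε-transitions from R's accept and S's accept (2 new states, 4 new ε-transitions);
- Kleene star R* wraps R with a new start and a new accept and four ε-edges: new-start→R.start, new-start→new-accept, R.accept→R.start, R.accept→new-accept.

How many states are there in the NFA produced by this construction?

Building bottom-up:
Each of the 7 symbol leaves contributes a 2-state fragment.
  b·a = 4 states
  (b·a)* = 6 states
  (b·a)*·b = 8 states
  ((b·a)*·b)* = 10 states
  a|c = 6 states
  a·a·((b·a)*·b)*·(a|c) = 20 states

20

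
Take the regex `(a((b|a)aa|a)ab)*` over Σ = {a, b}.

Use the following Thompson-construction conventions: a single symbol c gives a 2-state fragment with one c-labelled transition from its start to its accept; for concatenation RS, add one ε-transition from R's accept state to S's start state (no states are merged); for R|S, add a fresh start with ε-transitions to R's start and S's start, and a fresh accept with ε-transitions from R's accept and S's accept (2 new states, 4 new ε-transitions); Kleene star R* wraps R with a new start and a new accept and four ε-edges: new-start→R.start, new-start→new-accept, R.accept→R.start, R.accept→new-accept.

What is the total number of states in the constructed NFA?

22

By structural recursion:
Each of the 8 symbol leaves contributes a 2-state fragment.
  b|a = 6 states
  (b|a)aa = 10 states
  (b|a)aa|a = 14 states
  a((b|a)aa|a)ab = 20 states
  (a((b|a)aa|a)ab)* = 22 states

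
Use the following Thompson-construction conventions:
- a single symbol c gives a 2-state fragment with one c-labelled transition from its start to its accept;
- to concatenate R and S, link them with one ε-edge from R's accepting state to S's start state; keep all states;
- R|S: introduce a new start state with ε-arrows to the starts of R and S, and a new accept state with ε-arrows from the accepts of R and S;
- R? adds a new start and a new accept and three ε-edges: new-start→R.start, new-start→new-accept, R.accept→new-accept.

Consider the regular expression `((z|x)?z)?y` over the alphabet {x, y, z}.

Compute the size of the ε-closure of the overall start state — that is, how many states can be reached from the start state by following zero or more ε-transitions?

9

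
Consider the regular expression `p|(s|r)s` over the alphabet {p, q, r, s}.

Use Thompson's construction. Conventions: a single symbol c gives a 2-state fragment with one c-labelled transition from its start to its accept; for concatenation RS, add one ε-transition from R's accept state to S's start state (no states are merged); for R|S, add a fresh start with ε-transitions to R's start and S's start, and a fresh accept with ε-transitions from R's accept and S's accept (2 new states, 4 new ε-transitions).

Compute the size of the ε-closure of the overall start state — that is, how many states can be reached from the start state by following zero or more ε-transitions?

5

Compute the ε-closure size of each fragment's start state recursively; a symbol fragment's start has no outgoing ε-edge, so its closure is just itself (size 1).
  s|r : |ε-closure| = 1 + 1 + 1 = 3 (the new accept is not ε-reachable since no branch accepts ε)
  (s|r)s : same as the first factor's closure: |ε-closure| = 3
  p|(s|r)s : |ε-closure| = 1 + 1 + 3 = 5 (the new accept is not ε-reachable since no branch accepts ε)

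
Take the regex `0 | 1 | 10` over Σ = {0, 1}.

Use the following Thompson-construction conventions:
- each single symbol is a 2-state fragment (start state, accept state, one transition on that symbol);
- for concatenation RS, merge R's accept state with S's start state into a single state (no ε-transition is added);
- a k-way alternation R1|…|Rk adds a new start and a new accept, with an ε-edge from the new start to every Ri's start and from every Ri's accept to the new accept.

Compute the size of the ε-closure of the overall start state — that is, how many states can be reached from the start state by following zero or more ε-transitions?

Work bottom-up. For each fragment F, track |ε-closure(F.start)| and whether F's accept lies in that closure (i.e. whether F accepts ε). A single-symbol fragment has closure size 1 and does not accept ε.
  10 → same as the first factor's closure: |closure| = 1
  0 | 1 | 10 → |closure| = 1 + 1 + 1 + 1 = 4 (the new accept is not ε-reachable since no branch accepts ε)

4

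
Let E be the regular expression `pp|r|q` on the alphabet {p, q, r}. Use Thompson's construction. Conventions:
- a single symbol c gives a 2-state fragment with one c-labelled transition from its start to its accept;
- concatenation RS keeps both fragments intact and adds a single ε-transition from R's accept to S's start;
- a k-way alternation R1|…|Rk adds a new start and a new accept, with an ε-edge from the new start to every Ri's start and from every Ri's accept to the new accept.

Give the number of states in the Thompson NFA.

Per subexpression:
Each of the 4 symbol leaves contributes a 2-state fragment.
  pp = 4 states
  pp|r|q = 10 states

10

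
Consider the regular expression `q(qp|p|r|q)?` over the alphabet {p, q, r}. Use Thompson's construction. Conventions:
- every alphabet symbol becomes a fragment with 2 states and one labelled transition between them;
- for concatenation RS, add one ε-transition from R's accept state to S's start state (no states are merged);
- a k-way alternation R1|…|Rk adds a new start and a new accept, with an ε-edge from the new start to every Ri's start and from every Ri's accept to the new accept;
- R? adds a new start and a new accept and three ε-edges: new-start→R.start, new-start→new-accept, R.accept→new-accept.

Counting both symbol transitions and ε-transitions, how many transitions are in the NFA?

By structural recursion:
Each of the 6 symbol leaves contributes 1 transition (1 symbol, 0 ε).
  qp : 3 transitions (2 symbol, 1 ε)
  qp|p|r|q : 14 transitions (5 symbol, 9 ε)
  (qp|p|r|q)? : 17 transitions (5 symbol, 12 ε)
  q(qp|p|r|q)? : 19 transitions (6 symbol, 13 ε)

19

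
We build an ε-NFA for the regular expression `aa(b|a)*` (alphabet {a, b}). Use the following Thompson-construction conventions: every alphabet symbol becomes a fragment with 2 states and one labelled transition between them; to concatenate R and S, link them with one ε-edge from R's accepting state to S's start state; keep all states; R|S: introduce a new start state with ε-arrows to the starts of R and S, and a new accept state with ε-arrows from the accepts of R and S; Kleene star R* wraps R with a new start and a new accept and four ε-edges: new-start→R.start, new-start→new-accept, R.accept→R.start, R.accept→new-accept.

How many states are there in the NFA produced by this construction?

12

Per subexpression:
Each of the 4 symbol leaves contributes a 2-state fragment.
  b|a — 6 states
  (b|a)* — 8 states
  aa(b|a)* — 12 states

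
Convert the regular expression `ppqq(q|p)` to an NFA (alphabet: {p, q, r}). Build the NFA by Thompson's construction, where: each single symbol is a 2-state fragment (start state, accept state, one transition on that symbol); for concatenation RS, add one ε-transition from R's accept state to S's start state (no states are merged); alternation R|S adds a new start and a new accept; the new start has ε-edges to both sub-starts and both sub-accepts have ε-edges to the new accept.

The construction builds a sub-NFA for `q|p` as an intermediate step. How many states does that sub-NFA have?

Fragment for `q|p`:
Each of the 2 symbol leaves contributes a 2-state fragment.
  q|p → 6 states

6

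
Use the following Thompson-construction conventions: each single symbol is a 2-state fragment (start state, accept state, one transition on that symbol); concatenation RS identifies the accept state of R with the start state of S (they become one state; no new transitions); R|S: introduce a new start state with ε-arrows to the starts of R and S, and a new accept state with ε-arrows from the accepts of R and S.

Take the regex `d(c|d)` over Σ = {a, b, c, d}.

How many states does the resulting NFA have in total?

7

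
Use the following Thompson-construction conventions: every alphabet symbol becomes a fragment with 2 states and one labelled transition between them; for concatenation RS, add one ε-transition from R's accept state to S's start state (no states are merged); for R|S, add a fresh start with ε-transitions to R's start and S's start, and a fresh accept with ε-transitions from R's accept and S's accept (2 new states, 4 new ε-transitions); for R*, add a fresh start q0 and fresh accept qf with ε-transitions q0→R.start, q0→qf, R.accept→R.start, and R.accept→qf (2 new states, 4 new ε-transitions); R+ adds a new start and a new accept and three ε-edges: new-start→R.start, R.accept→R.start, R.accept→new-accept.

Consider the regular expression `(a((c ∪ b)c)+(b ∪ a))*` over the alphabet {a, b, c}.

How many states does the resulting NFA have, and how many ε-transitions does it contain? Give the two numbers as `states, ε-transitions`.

Recursing over subexpressions:
Each of the 6 symbol leaves contributes 2 states and 0 ε-transitions.
  c ∪ b = 6 states, 4 ε-transitions
  (c ∪ b)c = 8 states, 5 ε-transitions
  ((c ∪ b)c)+ = 10 states, 8 ε-transitions
  b ∪ a = 6 states, 4 ε-transitions
  a((c ∪ b)c)+(b ∪ a) = 18 states, 14 ε-transitions
  (a((c ∪ b)c)+(b ∪ a))* = 20 states, 18 ε-transitions

20, 18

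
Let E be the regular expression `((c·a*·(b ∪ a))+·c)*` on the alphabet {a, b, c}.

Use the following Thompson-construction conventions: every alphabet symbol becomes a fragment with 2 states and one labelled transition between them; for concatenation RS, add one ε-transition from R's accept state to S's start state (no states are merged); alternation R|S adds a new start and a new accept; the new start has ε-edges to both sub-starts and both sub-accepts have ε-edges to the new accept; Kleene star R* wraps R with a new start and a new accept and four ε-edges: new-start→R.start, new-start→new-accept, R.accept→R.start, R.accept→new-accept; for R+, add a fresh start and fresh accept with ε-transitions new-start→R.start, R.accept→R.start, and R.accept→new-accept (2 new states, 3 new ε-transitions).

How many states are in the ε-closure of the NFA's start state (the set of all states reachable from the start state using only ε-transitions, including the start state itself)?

4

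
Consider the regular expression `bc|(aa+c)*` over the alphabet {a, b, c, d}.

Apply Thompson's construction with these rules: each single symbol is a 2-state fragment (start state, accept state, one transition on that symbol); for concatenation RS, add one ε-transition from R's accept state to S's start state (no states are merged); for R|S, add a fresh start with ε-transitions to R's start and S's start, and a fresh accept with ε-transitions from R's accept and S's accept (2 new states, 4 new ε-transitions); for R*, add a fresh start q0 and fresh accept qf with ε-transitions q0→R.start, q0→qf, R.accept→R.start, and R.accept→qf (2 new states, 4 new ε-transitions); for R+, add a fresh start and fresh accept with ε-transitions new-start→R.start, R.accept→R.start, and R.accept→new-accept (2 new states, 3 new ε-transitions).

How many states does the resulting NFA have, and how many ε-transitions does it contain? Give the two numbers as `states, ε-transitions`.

Per subexpression:
Each of the 5 symbol leaves contributes 2 states and 0 ε-transitions.
  bc → 4 states, 1 ε-transition
  a+ → 4 states, 3 ε-transitions
  aa+c → 8 states, 5 ε-transitions
  (aa+c)* → 10 states, 9 ε-transitions
  bc|(aa+c)* → 16 states, 14 ε-transitions

16, 14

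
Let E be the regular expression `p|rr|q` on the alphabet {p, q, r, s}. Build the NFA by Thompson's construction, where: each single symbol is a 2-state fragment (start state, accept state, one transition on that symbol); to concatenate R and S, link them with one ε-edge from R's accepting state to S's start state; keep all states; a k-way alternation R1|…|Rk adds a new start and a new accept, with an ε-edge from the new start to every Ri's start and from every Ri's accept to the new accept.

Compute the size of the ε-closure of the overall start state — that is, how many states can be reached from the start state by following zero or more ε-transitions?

Let C(F) = |ε-closure(F.start)| within fragment F, and note whether F accepts ε. Symbol fragments have C = 1 and do not accept ε. Then:
  rr — same as the first factor's closure: C = 1
  p|rr|q — new start ε-reaches every alternative's start; none of them accept ε, so the new accept is not reached: C = 1 + 1 + 1 + 1 = 4

4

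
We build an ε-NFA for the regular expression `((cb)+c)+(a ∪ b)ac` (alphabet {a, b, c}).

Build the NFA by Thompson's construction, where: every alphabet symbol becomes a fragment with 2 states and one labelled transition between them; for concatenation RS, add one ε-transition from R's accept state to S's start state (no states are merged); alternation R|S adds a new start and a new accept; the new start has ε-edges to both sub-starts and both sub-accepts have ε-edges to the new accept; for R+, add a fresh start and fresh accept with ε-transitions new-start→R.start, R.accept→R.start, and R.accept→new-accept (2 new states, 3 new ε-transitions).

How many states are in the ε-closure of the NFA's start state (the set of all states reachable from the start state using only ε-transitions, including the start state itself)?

3

Let C(F) = |ε-closure(F.start)| within fragment F, and note whether F accepts ε. Symbol fragments have C = 1 and do not accept ε. Then:
  cb — |closure| equals the left operand's closure size = 1 (its accept is not ε-reachable, so the closure stops there)
  (cb)+ — |closure| = 1 + 1 = 2 (the body doesn't accept ε, so the new accept is not reached)
  (cb)+c — |closure| equals the left operand's closure size = 2 (its accept is not ε-reachable, so the closure stops there)
  ((cb)+c)+ — |closure| = 1 + 2 = 3 (the body doesn't accept ε, so the new accept is not reached)
  a ∪ b — |closure| = 1 + 1 + 1 = 3 (the new accept is not ε-reachable since no branch accepts ε)
  ((cb)+c)+(a ∪ b)ac — |closure| equals the left operand's closure size = 3 (its accept is not ε-reachable, so the closure stops there)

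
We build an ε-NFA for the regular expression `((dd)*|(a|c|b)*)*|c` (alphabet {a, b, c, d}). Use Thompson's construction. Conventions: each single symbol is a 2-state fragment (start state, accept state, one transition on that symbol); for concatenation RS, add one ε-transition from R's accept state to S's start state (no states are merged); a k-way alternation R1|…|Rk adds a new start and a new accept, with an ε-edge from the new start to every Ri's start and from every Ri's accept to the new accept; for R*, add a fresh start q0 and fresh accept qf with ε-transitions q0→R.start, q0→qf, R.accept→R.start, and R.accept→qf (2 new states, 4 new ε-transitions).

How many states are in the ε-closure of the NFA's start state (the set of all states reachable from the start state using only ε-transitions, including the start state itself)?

Let C(F) = |ε-closure(F.start)| within fragment F, and note whether F accepts ε. Symbol fragments have C = 1 and do not accept ε. Then:
  dd → same as the first factor's closure: |ε-closure| = 1
  (dd)* → new start has ε-edges to the inner start and to the new accept, so |ε-closure| = 2 + 1 = 3
  a|c|b → new start ε-reaches every alternative's start; none of them accept ε, so the new accept is not reached: |ε-closure| = 1 + 1 + 1 + 1 = 4
  (a|c|b)* → new start has ε-edges to the inner start and to the new accept, so |ε-closure| = 2 + 4 = 6
  (dd)*|(a|c|b)* → |ε-closure| = 1 (new start) + (3 + 6) + 1 (new accept, since some branch ε-reaches its own accept) = 11
  ((dd)*|(a|c|b)*)* → new start has ε-edges to the inner start and to the new accept, so |ε-closure| = 2 + 11 = 13
  ((dd)*|(a|c|b)*)*|c → |ε-closure| = 1 (new start) + (13 + 1) + 1 (new accept, since some branch ε-reaches its own accept) = 16

16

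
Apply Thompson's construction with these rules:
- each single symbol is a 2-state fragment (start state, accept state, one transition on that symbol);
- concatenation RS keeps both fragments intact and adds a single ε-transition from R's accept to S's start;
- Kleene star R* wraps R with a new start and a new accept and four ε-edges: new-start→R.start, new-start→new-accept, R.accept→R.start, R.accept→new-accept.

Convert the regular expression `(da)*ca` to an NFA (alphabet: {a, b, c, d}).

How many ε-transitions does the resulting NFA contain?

Per subexpression:
Each of the 4 symbol leaves contributes 0 ε-transitions.
  da : 1 ε-transition
  (da)* : 5 ε-transitions
  (da)*ca : 7 ε-transitions

7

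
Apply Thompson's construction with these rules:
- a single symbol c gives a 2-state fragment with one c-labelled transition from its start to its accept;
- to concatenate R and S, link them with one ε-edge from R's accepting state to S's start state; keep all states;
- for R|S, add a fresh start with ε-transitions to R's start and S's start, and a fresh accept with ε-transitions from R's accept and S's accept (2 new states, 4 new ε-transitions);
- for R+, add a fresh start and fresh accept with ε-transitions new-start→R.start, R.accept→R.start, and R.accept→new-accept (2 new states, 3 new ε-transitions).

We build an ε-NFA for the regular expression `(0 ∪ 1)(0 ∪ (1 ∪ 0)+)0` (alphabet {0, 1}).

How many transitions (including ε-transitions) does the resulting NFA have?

23

Bottom-up over the parse tree:
Each of the 6 symbol leaves contributes 1 transition (1 symbol, 0 ε).
  0 ∪ 1 = 6 transitions (2 symbol, 4 ε)
  1 ∪ 0 = 6 transitions (2 symbol, 4 ε)
  (1 ∪ 0)+ = 9 transitions (2 symbol, 7 ε)
  0 ∪ (1 ∪ 0)+ = 14 transitions (3 symbol, 11 ε)
  (0 ∪ 1)(0 ∪ (1 ∪ 0)+)0 = 23 transitions (6 symbol, 17 ε)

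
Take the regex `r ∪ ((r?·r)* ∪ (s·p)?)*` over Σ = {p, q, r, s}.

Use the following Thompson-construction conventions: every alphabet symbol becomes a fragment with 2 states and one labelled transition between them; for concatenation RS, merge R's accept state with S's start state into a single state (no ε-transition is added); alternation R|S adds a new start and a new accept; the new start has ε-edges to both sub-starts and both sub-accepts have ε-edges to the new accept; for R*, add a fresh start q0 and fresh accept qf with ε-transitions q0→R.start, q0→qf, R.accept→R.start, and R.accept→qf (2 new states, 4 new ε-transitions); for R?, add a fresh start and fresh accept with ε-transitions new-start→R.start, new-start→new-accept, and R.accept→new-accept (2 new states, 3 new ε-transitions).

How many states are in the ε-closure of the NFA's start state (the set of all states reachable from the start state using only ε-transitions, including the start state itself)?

15

Compute the ε-closure size of each fragment's start state recursively; a symbol fragment's start has no outgoing ε-edge, so its closure is just itself (size 1).
  r? — C = 1 (new start) + 1 (body) + 1 (new accept, via ε) = 3
  r?·r — the left operand accepts ε, so the closure extends into the next operand (the shared merged state is already counted); C = 3 + (1−1) = 3
  (r?·r)* — new start has ε-edges to the inner start and to the new accept, so C = 2 + 3 = 5
  s·p — C equals the left operand's closure size = 1 (its accept is not ε-reachable, so the closure stops there)
  (s·p)? — C = 1 (new start) + 1 (body) + 1 (new accept, via ε) = 3
  (r?·r)* ∪ (s·p)? — C = 1 (new start) + (5 + 3) + 1 (new accept, since some branch ε-reaches its own accept) = 10
  ((r?·r)* ∪ (s·p)?)* — C = 1 (new start) + 10 (body) + 1 (new accept) = 12
  r ∪ ((r?·r)* ∪ (s·p)?)* — new start ε-reaches every alternative's start; at least one alternative accepts ε, so the union's new accept is reached too: C = 1 + 1 + 12 + 1 = 15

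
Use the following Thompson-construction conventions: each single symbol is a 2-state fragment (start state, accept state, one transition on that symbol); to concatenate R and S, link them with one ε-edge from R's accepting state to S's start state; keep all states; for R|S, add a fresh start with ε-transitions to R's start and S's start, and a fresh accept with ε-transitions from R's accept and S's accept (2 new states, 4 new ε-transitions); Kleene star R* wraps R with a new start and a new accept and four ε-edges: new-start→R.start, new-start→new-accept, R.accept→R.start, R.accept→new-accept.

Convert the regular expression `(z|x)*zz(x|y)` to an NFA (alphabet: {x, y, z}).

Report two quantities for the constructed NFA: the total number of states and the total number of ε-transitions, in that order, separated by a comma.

By structural recursion:
Each of the 6 symbol leaves contributes 2 states and 0 ε-transitions.
  z|x → 6 states, 4 ε-transitions
  (z|x)* → 8 states, 8 ε-transitions
  x|y → 6 states, 4 ε-transitions
  (z|x)*zz(x|y) → 18 states, 15 ε-transitions

18, 15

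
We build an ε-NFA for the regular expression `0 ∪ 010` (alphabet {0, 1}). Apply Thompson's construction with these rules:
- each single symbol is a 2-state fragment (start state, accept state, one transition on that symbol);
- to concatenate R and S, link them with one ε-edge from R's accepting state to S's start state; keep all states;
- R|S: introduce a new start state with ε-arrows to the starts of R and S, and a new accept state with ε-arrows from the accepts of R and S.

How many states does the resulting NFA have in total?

10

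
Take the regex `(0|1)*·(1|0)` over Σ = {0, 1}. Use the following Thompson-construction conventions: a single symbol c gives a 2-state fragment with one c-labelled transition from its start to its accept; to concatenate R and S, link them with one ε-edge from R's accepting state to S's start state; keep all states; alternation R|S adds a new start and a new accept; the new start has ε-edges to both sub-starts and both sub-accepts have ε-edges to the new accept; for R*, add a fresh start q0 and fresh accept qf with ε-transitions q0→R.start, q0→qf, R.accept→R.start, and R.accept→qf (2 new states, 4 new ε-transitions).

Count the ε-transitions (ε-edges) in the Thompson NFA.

13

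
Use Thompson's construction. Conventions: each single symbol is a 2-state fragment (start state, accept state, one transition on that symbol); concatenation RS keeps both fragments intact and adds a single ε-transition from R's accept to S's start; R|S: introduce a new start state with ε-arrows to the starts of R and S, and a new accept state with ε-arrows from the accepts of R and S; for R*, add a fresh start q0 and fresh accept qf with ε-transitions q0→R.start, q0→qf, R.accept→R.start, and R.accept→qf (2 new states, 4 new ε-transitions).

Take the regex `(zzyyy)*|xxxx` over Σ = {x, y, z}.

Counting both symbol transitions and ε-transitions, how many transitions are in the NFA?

24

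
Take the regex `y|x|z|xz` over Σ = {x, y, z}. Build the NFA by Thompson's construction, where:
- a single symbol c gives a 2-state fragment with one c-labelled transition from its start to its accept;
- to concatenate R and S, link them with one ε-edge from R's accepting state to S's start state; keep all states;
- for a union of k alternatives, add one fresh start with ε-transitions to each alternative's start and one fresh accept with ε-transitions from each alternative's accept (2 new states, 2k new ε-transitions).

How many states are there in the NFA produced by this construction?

12

Per subexpression:
Each of the 5 symbol leaves contributes a 2-state fragment.
  xz : 4 states
  y|x|z|xz : 12 states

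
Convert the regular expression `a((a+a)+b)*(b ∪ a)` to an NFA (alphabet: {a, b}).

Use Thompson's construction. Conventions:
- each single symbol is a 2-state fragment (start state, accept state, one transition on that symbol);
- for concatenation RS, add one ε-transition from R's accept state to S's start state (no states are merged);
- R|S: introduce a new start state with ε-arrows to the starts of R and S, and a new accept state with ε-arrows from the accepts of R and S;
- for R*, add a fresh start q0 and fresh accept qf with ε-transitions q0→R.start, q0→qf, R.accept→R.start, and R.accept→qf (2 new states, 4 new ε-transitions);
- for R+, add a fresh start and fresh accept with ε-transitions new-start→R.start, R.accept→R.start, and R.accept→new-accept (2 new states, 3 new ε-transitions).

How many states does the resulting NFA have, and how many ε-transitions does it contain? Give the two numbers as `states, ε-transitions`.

20, 18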